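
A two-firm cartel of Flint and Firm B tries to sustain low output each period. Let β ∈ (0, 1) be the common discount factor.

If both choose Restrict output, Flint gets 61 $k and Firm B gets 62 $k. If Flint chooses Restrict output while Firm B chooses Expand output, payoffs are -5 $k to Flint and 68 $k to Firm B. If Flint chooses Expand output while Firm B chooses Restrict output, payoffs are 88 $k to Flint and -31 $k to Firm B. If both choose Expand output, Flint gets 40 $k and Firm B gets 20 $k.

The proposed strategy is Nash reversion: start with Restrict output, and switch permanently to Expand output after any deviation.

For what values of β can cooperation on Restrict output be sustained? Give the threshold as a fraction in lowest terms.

9/16

Flint: cooperation gives 61 each period; deviation gives 88 once then 40 forever.
  61/(1−β) ≥ 88 + 40β/(1−β) ⇒ β ≥ 27/48 = 9/16.
Firm B: cooperation gives 62 each period; deviation gives 68 once then 20 forever.
  β ≥ 6/48 = 1/8.
Both must hold, so the binding constraint is Flint's: β ≥ 9/16.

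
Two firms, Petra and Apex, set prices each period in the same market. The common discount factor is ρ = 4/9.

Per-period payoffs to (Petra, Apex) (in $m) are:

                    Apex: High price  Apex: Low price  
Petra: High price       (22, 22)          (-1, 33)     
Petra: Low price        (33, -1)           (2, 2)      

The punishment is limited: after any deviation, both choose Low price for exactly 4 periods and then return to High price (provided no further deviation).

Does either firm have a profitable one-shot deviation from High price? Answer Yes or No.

Comparing payoff streams over the 5 periods until play realigns: cooperate → 22(1+ρ+…+ρ^4); deviate → 33 + 2(ρ+…+ρ^4).
Cooperation is sustained iff (22−2)(ρ+…+ρ^4) ≥ 33−22.
ρ+…+ρ^4 = 4/9·(1−(4/9)^4)/(1−4/9) = 0.7688, and (33−22)/(22−2) = 0.5500.
0.7688 ≥ 0.5500, so cooperation is sustainable.

No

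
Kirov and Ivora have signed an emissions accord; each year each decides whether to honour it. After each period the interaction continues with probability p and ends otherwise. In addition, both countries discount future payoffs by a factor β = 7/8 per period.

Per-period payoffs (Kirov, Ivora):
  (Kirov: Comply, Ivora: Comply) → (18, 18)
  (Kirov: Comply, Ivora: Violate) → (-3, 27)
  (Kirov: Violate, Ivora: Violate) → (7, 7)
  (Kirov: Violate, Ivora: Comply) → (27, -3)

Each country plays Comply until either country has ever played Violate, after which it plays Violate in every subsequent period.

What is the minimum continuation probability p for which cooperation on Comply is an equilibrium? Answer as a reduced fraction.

18/35

With continuation probability p and discount β, the effective per-period discount factor is βp.
Grim-trigger IC: βp ≥ (27−18)/(27−7) = 9/20.
So p ≥ (9/20)/(7/8) = 18/35.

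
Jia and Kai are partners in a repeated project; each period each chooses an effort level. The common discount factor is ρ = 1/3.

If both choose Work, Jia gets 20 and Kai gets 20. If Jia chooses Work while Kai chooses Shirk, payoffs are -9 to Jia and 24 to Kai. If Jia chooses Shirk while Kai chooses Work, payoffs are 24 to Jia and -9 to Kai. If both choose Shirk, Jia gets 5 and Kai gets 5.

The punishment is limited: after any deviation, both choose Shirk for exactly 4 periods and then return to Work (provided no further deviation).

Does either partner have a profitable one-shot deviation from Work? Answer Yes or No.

No

A one-shot deviation gives 24 now, then 5 for 4 periods, then back to 20.
Gain from deviating: (24−20) today; loss: (20−5) in each of the next 4 periods.
No-deviation condition: (20−5)(ρ+…+ρ^4) ≥ 24−20, i.e. ρ+…+ρ^4 ≥ 4/15.
At ρ = 1/3: ρ+…+ρ^4 = 0.4938 ≥ 0.2667.
So cooperation is sustainable.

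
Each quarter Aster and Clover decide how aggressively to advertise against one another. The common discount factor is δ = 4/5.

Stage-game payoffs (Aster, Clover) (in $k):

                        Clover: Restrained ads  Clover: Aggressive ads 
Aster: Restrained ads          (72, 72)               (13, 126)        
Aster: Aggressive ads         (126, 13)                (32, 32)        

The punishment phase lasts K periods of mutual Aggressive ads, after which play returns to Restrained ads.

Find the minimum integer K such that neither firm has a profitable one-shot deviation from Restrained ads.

2

IC: δ(1−δ^K)/(1−δ) ≥ (126−72)/(72−32) = 27/20.
With δ = 4/5: need 1 − δ^K ≥ 27/20·(1−4/5)/(4/5), i.e. δ^K ≤ 0.6625.
Since (4/5)^1 = 0.8000 and (4/5)^2 = 0.6400, the smallest such K is 2.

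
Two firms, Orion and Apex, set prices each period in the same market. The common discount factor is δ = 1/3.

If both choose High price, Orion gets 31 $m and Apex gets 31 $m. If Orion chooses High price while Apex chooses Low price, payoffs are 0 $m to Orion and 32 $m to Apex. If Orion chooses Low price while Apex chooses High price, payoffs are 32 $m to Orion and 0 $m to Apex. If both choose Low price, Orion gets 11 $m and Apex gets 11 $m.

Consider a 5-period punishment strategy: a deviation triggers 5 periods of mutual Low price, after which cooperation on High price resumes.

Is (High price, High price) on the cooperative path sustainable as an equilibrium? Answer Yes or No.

Comparing payoff streams over the 6 periods until play realigns: cooperate → 31(1+δ+…+δ^5); deviate → 32 + 11(δ+…+δ^5).
Cooperation is sustained iff (31−11)(δ+…+δ^5) ≥ 32−31.
δ+…+δ^5 = 1/3·(1−(1/3)^5)/(1−1/3) = 0.4979, and (32−31)/(31−11) = 0.0500.
0.4979 ≥ 0.0500, so cooperation is sustainable.

Yes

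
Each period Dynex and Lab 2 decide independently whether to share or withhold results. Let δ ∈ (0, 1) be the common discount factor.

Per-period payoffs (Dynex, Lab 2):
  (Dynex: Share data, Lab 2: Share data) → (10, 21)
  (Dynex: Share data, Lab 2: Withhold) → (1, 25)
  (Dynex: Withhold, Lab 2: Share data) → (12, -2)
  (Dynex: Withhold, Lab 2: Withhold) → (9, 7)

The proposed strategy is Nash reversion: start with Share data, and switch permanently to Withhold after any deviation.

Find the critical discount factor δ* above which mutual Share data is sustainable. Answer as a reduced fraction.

Dynex's threshold: (12−10)/(12−9) = 2/3.
Lab 2's threshold: (25−21)/(25−7) = 2/9.
2/3 > 2/9, so Dynex binds and δ* = 2/3.

2/3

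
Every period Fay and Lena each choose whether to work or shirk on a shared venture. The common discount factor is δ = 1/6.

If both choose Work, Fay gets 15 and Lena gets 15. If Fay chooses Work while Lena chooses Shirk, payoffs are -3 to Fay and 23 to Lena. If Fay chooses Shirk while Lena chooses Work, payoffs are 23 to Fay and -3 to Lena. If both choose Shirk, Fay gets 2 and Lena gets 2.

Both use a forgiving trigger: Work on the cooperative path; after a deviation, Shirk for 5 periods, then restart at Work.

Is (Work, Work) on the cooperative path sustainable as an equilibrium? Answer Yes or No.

No

A one-shot deviation gives 23 now, then 2 for 5 periods, then back to 15.
Gain from deviating: (23−15) today; loss: (15−2) in each of the next 5 periods.
No-deviation condition: (15−2)(δ+…+δ^5) ≥ 23−15, i.e. δ+…+δ^5 ≥ 8/13.
At δ = 1/6: δ+…+δ^5 = 0.2000 < 0.6154.
So cooperation is not sustainable.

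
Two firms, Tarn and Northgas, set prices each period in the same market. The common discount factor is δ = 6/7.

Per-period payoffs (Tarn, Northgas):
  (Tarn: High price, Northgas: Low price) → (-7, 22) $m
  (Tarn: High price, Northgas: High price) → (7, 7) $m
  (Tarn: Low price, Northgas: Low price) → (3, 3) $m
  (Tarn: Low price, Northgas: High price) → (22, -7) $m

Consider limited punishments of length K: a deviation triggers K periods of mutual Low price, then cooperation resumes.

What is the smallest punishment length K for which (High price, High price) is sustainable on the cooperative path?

7

Need Σ_{k=1}^{K} δ^k ≥ (22−7)/(7−3) = 3.7500 at δ = 6/7.
At K = 6 the sum is 3.6206 < 3.7500; at K = 7 it is 3.9605 ≥ 3.7500.
So the minimum punishment length is K = 7.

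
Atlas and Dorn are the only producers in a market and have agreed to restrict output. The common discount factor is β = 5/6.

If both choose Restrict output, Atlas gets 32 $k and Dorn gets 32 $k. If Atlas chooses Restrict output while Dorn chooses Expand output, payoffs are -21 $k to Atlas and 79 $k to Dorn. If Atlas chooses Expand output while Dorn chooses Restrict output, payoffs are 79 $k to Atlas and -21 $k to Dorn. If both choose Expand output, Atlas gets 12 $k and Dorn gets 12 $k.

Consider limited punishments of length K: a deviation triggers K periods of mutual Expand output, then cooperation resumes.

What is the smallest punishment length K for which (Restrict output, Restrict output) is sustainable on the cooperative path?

Need Σ_{k=1}^{K} β^k ≥ (79−32)/(32−12) = 2.3500 at β = 5/6.
At K = 3 the sum is 2.1065 < 2.3500; at K = 4 it is 2.5887 ≥ 2.3500.
So the minimum punishment length is K = 4.

4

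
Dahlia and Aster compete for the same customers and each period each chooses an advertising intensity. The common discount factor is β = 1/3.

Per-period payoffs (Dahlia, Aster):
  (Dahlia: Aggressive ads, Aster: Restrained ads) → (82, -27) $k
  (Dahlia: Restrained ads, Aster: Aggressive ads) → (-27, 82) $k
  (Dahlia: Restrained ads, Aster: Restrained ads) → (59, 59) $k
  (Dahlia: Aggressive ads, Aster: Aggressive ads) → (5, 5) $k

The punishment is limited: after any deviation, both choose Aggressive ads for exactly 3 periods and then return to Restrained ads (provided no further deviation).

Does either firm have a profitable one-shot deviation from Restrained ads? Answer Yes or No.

A one-shot deviation gives 82 now, then 5 for 3 periods, then back to 59.
Gain from deviating: (82−59) today; loss: (59−5) in each of the next 3 periods.
No-deviation condition: (59−5)(β+…+β^3) ≥ 82−59, i.e. β+…+β^3 ≥ 23/54.
At β = 1/3: β+…+β^3 = 0.4815 ≥ 0.4259.
So cooperation is sustainable.

No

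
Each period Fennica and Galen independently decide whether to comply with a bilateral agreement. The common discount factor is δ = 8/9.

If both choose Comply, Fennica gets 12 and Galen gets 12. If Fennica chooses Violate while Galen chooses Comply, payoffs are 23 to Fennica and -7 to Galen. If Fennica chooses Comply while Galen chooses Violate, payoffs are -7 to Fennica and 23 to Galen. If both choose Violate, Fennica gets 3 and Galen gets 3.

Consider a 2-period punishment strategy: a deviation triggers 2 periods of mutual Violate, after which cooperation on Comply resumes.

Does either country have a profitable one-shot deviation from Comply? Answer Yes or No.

No

A one-shot deviation gives 23 now, then 3 for 2 periods, then back to 12.
Gain from deviating: (23−12) today; loss: (12−3) in each of the next 2 periods.
No-deviation condition: (12−3)(δ+…+δ^2) ≥ 23−12, i.e. δ+…+δ^2 ≥ 11/9.
At δ = 8/9: δ+…+δ^2 = 1.6790 ≥ 1.2222.
So cooperation is sustainable.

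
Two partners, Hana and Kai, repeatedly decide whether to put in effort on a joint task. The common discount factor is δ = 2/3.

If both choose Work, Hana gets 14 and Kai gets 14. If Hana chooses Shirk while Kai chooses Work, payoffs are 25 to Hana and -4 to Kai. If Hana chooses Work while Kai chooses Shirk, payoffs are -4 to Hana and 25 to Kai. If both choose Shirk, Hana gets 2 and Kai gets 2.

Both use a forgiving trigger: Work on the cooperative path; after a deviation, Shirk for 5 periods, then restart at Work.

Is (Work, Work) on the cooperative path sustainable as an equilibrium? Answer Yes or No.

Yes

IC: δ+…+δ^5 ≥ (25−14)/(14−2) = 11/12.
At δ = 2/3: partial sum = 1.7366 ≥ 0.9167. Cooperation sustainable.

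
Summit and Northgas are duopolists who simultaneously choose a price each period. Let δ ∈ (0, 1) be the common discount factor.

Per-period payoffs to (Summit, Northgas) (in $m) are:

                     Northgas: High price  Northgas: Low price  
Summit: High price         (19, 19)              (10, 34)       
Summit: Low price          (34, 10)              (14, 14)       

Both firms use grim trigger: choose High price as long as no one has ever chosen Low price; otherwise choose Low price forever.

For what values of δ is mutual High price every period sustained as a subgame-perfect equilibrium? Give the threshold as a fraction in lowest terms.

3/4

19/(1−δ) ≥ 34 + 14δ/(1−δ)
19 ≥ 34 − 20δ
δ ≥ 15/20 = 3/4.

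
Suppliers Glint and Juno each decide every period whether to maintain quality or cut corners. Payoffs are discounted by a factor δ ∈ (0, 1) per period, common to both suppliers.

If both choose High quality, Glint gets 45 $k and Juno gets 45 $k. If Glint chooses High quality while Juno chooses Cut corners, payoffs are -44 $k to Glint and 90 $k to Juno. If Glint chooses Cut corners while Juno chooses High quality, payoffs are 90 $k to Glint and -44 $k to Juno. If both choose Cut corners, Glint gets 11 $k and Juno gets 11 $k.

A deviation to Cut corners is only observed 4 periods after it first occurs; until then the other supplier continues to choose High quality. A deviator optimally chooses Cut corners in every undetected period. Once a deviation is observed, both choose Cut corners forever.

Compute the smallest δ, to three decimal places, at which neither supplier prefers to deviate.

0.869

Deviating for the 4 undetected periods gains 90−45 = 45 per period over cooperation, then loses 45−11 = 34 per period forever once punishment starts.
Gain: 45(1 + δ + … + δ^3); loss: 34·δ^4/(1−δ).
No profitable deviation ⇔ 45(1−δ^4) ≤ 34·δ^4, i.e. δ^4 ≥ 45/(45+34) = 45/79.
Hence δ ≥ (45/79)^(1/4) ≈ 0.869.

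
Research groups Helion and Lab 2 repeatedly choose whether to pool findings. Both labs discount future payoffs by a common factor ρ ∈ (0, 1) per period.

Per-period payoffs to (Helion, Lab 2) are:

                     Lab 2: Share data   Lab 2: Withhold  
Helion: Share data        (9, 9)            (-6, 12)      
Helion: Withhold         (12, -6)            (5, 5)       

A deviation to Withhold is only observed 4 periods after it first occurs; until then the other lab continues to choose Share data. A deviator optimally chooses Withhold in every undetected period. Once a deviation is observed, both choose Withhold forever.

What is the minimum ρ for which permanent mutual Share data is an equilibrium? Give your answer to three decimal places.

0.809

Deviating for the 4 undetected periods gains 12−9 = 3 per period over cooperation, then loses 9−5 = 4 per period forever once punishment starts.
Gain: 3(1 + ρ + … + ρ^3); loss: 4·ρ^4/(1−ρ).
No profitable deviation ⇔ 3(1−ρ^4) ≤ 4·ρ^4, i.e. ρ^4 ≥ 3/(3+4) = 3/7.
Hence ρ ≥ (3/7)^(1/4) ≈ 0.809.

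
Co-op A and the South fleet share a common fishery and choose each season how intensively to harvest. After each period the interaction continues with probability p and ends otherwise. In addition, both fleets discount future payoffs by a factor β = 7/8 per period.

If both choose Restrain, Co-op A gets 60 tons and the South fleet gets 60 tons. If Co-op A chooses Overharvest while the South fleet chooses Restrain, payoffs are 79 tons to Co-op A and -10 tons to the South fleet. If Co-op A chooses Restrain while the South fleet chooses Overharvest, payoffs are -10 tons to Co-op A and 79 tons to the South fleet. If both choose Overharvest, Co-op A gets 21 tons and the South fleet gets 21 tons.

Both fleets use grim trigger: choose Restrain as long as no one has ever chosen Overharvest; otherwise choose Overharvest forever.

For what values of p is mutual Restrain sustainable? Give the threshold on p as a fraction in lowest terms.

76/203

With continuation probability p and discount β, the effective per-period discount factor is βp.
Grim-trigger IC: βp ≥ (79−60)/(79−21) = 19/58.
So p ≥ (19/58)/(7/8) = 76/203.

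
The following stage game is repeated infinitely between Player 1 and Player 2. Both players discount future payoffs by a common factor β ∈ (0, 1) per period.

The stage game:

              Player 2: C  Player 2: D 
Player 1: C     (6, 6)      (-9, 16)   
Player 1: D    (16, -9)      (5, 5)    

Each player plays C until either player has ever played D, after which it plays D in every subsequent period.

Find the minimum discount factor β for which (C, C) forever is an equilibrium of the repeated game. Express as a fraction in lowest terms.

10/11

Under grim trigger the critical discount factor is (T−C)/(T−P) with T = 16, C = 6, P = 5.
β* = (16−6)/(16−5) = 10/11.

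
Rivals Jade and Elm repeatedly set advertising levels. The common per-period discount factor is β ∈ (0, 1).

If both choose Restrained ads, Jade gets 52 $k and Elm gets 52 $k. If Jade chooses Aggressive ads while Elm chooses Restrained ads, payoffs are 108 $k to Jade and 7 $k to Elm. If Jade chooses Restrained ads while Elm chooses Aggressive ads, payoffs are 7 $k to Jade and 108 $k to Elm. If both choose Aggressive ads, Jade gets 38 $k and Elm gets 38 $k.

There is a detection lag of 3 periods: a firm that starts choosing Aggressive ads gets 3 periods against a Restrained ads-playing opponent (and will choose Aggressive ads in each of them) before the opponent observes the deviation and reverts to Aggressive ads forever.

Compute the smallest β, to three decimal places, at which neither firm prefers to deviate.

Deviating for the 3 undetected periods gains 108−52 = 56 per period over cooperation, then loses 52−38 = 14 per period forever once punishment starts.
Gain: 56(1 + β + … + β^2); loss: 14·β^3/(1−β).
No profitable deviation ⇔ 56(1−β^3) ≤ 14·β^3, i.e. β^3 ≥ 56/(56+14) = 4/5.
Hence β ≥ (4/5)^(1/3) ≈ 0.928.

0.928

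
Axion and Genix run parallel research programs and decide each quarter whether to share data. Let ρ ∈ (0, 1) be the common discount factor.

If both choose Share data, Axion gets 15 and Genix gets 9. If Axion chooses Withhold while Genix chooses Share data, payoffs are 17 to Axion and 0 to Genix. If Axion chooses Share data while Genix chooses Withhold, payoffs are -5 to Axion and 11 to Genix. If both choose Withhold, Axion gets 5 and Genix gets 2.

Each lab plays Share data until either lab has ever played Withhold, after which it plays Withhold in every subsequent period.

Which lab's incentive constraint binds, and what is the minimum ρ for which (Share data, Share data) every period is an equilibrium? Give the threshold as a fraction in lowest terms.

Axion: cooperation gives 15 each period; deviation gives 17 once then 5 forever.
  15/(1−ρ) ≥ 17 + 5ρ/(1−ρ) ⇒ ρ ≥ 2/12 = 1/6.
Genix: cooperation gives 9 each period; deviation gives 11 once then 2 forever.
  ρ ≥ 2/9.
Both must hold, so the binding constraint is Genix's: ρ ≥ 2/9.

Genix; ρ ≥ 2/9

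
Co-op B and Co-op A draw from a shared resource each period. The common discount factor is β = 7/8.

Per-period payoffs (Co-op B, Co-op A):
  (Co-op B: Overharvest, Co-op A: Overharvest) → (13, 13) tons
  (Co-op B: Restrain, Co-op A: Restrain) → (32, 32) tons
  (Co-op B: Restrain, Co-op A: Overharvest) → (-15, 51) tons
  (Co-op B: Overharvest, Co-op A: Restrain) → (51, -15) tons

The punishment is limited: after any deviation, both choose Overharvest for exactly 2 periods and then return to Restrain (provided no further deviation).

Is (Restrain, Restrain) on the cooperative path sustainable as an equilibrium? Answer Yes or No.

Yes

IC: β+…+β^2 ≥ (51−32)/(32−13) = 1.
At β = 7/8: partial sum = 1.6406 ≥ 1.0000. Cooperation sustainable.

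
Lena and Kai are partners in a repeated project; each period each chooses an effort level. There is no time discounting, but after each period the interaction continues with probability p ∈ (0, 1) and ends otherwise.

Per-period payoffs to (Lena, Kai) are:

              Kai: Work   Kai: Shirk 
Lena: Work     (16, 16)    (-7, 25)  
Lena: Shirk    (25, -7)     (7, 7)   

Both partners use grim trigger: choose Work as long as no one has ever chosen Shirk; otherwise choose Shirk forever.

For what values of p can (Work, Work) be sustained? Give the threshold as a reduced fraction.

With no time discounting, the continuation probability p plays the role of the discount factor.
Grim-trigger IC: 16/(1−p) ≥ 25 + 7p/(1−p) ⇒ p ≥ (25−16)/(25−7) = 1/2.

1/2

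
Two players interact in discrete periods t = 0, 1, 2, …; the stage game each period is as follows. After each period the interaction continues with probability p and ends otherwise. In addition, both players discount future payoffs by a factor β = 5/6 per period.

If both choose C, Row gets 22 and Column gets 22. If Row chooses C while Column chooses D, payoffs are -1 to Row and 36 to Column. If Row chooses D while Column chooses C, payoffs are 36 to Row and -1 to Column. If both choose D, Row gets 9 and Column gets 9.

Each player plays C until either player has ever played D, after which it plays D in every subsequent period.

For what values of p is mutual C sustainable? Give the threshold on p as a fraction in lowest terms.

28/45

Expected continuation weight on next period's payoff is β·p = 5/6·p, which plays the role of the discount factor.
Cooperation requires 5/6·p ≥ (36−22)/(36−9) = 14/27, hence p ≥ 28/45.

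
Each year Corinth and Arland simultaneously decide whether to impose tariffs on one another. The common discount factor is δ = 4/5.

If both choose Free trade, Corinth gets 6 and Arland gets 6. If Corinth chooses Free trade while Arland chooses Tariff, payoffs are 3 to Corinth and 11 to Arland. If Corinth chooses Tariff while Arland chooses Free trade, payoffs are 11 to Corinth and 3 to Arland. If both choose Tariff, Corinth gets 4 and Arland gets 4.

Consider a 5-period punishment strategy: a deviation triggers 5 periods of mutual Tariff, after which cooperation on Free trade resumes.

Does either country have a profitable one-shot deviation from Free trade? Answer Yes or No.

Comparing payoff streams over the 6 periods until play realigns: cooperate → 6(1+δ+…+δ^5); deviate → 11 + 4(δ+…+δ^5).
Cooperation is sustained iff (6−4)(δ+…+δ^5) ≥ 11−6.
δ+…+δ^5 = 4/5·(1−(4/5)^5)/(1−4/5) = 2.6893, and (11−6)/(6−4) = 2.5000.
2.6893 ≥ 2.5000, so cooperation is sustainable.

No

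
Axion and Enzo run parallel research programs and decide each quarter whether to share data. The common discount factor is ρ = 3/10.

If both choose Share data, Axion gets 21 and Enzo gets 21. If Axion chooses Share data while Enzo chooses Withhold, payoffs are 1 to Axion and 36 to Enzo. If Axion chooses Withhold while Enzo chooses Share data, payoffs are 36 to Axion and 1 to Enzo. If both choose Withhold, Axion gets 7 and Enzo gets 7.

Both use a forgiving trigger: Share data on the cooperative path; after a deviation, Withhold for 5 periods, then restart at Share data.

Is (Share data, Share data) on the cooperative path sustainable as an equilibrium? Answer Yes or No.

A one-shot deviation gives 36 now, then 7 for 5 periods, then back to 21.
Gain from deviating: (36−21) today; loss: (21−7) in each of the next 5 periods.
No-deviation condition: (21−7)(ρ+…+ρ^5) ≥ 36−21, i.e. ρ+…+ρ^5 ≥ 15/14.
At ρ = 3/10: ρ+…+ρ^5 = 0.4275 < 1.0714.
So cooperation is not sustainable.

No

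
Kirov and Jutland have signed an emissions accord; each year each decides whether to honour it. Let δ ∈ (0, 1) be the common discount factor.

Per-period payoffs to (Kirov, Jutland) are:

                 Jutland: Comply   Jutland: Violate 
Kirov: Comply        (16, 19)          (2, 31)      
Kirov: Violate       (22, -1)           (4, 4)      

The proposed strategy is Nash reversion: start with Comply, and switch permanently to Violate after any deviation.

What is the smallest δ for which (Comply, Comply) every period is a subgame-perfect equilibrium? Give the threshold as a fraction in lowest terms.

4/9

Kirov: cooperation gives 16 each period; deviation gives 22 once then 4 forever.
  16/(1−δ) ≥ 22 + 4δ/(1−δ) ⇒ δ ≥ 6/18 = 1/3.
Jutland: cooperation gives 19 each period; deviation gives 31 once then 4 forever.
  δ ≥ 12/27 = 4/9.
Both must hold, so the binding constraint is Jutland's: δ ≥ 4/9.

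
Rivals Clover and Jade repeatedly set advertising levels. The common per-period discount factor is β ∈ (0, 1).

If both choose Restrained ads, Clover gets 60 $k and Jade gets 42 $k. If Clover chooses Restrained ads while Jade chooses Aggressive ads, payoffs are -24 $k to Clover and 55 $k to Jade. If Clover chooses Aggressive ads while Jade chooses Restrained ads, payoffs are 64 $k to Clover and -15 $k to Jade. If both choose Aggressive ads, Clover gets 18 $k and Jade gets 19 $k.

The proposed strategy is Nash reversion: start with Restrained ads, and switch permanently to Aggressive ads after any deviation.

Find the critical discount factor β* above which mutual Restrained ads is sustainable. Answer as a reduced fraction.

13/36

Clover: cooperation gives 60 each period; deviation gives 64 once then 18 forever.
  60/(1−β) ≥ 64 + 18β/(1−β) ⇒ β ≥ 4/46 = 2/23.
Jade: cooperation gives 42 each period; deviation gives 55 once then 19 forever.
  β ≥ 13/36.
Both must hold, so the binding constraint is Jade's: β ≥ 13/36.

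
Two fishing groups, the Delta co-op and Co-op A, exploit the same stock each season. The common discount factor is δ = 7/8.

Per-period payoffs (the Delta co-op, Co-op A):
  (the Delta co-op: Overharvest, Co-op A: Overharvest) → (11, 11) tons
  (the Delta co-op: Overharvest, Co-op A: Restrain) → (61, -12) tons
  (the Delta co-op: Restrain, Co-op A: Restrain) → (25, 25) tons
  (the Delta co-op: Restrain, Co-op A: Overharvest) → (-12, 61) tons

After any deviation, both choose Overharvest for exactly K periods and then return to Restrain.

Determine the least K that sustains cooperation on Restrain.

Need Σ_{k=1}^{K} δ^k ≥ (61−25)/(25−11) = 2.5714 at δ = 7/8.
At K = 3 the sum is 2.3105 < 2.5714; at K = 4 it is 2.8967 ≥ 2.5714.
So the minimum punishment length is K = 4.

4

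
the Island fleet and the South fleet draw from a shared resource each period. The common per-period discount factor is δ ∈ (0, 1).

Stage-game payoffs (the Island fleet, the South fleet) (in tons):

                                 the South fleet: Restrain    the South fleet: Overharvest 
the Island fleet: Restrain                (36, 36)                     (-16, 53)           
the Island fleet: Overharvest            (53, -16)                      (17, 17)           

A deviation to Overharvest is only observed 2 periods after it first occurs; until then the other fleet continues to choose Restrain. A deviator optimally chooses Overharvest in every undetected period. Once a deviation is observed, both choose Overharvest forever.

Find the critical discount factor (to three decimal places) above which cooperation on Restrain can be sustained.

0.687

The best deviation is to choose Overharvest for all 2 undetected periods, earning 53 each, then 17 forever once detected.
Deviation value: 53(1−δ^2)/(1−δ) + 17δ^2/(1−δ); cooperation value: 36/(1−δ).
IC: 36 ≥ 53(1−δ^2) + 17δ^2 = 53 − 36δ^2.
So δ^2 ≥ 17/36, giving δ ≥ (17/36)^(1/2) ≈ 0.687.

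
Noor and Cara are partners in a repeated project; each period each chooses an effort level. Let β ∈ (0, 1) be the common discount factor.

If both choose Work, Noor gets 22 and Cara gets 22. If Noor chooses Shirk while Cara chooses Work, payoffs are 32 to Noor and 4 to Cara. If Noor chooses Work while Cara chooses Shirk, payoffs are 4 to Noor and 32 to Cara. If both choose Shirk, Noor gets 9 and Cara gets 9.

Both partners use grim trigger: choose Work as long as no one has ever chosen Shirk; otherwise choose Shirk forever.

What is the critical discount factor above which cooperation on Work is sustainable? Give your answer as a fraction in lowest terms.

10/23

Under grim trigger the critical discount factor is (T−C)/(T−P) with T = 32, C = 22, P = 9.
β* = (32−22)/(32−9) = 10/23.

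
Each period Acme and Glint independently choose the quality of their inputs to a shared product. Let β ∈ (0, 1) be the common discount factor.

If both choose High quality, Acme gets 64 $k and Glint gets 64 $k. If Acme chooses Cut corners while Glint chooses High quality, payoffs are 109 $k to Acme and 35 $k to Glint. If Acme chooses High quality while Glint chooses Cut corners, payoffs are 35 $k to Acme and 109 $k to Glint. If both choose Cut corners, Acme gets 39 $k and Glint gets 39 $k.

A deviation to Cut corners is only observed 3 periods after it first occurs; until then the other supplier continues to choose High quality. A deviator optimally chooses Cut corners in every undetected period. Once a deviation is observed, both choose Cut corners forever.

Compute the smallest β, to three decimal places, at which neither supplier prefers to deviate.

A deviator earns 109 for 3 periods, then 39 forever; cooperating earns 64 forever. Multiplying the IC by (1−β):
64 ≥ 109(1−β^3) + 39β^3, so 70·β^3 ≥ 45 and β^3 ≥ 9/14.
β ≥ (9/14)^(1/3) ≈ 0.863.

0.863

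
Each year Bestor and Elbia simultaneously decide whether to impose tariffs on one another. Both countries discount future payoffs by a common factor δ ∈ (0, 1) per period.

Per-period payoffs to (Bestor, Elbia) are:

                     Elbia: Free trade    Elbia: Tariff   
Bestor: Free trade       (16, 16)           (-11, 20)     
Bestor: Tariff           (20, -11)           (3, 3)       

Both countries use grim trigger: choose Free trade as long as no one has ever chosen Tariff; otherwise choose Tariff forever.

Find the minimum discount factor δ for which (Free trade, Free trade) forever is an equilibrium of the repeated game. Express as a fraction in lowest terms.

4/17

One-period gain from deviating is 20 − 16 = 4. The loss is 16 − 3 = 13 in every subsequent period, with present value 13·δ/(1−δ).
Deviation is unprofitable when 13·δ/(1−δ) ≥ 4, i.e. δ/(1−δ) ≥ 4/13.
Equivalently δ ≥ 4/(4+13) = 4/17.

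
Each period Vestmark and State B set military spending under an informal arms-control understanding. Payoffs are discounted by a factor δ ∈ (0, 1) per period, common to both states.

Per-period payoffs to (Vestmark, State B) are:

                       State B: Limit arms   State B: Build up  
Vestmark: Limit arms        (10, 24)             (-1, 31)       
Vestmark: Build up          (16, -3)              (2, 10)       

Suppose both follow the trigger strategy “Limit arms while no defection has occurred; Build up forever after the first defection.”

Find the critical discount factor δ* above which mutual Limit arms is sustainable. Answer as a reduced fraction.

3/7

Vestmark's threshold: (16−10)/(16−2) = 3/7.
State B's threshold: (31−24)/(31−10) = 1/3.
3/7 > 1/3, so Vestmark binds and δ* = 3/7.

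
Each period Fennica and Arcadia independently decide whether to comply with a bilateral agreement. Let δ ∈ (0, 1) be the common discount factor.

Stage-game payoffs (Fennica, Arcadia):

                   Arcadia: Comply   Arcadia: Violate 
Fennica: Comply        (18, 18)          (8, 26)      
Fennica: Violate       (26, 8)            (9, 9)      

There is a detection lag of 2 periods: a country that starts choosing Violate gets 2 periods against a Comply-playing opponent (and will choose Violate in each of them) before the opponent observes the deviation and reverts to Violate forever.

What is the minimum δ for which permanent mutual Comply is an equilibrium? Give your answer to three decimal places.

0.686

Deviating for the 2 undetected periods gains 26−18 = 8 per period over cooperation, then loses 18−9 = 9 per period forever once punishment starts.
Gain: 8(1 + δ + … + δ^1); loss: 9·δ^2/(1−δ).
No profitable deviation ⇔ 8(1−δ^2) ≤ 9·δ^2, i.e. δ^2 ≥ 8/(8+9) = 8/17.
Hence δ ≥ (8/17)^(1/2) ≈ 0.686.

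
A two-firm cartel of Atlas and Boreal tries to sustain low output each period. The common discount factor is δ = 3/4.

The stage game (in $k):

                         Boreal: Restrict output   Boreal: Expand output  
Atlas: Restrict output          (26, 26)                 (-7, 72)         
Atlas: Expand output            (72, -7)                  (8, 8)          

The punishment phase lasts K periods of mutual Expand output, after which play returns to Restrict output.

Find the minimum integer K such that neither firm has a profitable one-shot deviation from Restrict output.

7

No profitable deviation requires (26−8)(δ+…+δ^K) ≥ 72−26, i.e. δ+…+δ^K ≥ 23/9 ≈ 2.5556.
With δ = 3/4, the partial sums are K=1: 0.7500, K=2: 1.3125, …, K=5: 2.2881, K=6: 2.4661, K=7: 2.5995.
K = 7 is the first length at which the sum reaches 2.5556.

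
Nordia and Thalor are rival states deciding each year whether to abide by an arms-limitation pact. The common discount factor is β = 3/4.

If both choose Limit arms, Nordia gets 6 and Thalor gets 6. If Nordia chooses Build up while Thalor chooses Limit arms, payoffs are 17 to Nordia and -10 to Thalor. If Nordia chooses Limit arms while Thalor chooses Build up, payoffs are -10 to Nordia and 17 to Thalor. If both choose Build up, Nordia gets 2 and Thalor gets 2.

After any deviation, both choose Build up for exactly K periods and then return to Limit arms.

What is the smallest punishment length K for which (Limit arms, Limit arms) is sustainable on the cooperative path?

9

Need Σ_{k=1}^{K} β^k ≥ (17−6)/(6−2) = 2.7500 at β = 3/4.
At K = 8 the sum is 2.6997 < 2.7500; at K = 9 it is 2.7747 ≥ 2.7500.
So the minimum punishment length is K = 9.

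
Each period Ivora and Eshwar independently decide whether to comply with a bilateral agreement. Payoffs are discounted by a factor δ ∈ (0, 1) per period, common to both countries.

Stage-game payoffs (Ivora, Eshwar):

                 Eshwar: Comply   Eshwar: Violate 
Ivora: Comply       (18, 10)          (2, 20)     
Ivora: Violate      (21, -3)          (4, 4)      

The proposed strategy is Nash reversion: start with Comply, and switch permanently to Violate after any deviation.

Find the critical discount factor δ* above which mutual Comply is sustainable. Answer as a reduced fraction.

5/8

Ivora: cooperation gives 18 each period; deviation gives 21 once then 4 forever.
  18/(1−δ) ≥ 21 + 4δ/(1−δ) ⇒ δ ≥ 3/17.
Eshwar: cooperation gives 10 each period; deviation gives 20 once then 4 forever.
  δ ≥ 10/16 = 5/8.
Both must hold, so the binding constraint is Eshwar's: δ ≥ 5/8.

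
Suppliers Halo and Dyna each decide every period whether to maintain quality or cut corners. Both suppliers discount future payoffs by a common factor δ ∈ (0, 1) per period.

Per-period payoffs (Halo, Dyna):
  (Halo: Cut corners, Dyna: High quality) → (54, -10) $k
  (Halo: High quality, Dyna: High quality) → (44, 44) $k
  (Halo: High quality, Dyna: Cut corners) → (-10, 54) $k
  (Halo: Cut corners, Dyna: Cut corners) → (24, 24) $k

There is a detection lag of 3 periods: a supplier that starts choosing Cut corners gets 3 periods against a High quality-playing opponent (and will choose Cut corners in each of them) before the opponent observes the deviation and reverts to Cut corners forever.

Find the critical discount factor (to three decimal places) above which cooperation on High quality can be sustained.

0.693

A deviator earns 54 for 3 periods, then 24 forever; cooperating earns 44 forever. Multiplying the IC by (1−δ):
44 ≥ 54(1−δ^3) + 24δ^3, so 30·δ^3 ≥ 10 and δ^3 ≥ 1/3.
δ ≥ (1/3)^(1/3) ≈ 0.693.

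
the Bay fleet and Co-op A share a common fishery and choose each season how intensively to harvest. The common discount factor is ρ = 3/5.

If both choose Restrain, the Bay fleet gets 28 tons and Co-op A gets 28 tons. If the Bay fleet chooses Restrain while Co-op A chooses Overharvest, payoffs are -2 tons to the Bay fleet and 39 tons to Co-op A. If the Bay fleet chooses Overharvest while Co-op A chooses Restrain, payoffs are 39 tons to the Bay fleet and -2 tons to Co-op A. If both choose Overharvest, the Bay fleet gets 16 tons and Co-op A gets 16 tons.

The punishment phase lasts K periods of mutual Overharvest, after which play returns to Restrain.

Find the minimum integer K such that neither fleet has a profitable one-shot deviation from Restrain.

2

Need Σ_{k=1}^{K} ρ^k ≥ (39−28)/(28−16) = 0.9167 at ρ = 3/5.
At K = 1 the sum is 0.6000 < 0.9167; at K = 2 it is 0.9600 ≥ 0.9167.
So the minimum punishment length is K = 2.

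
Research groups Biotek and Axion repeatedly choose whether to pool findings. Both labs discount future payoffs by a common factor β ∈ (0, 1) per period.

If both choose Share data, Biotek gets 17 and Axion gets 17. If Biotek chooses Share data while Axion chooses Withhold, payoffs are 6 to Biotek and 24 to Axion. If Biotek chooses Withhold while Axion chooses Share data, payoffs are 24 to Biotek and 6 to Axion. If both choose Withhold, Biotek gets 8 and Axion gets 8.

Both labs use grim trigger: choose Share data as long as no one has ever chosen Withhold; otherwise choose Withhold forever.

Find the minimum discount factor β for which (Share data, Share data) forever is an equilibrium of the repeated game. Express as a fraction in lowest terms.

17/(1−β) ≥ 24 + 8β/(1−β)
17 ≥ 24 − 16β
β ≥ 7/16.

7/16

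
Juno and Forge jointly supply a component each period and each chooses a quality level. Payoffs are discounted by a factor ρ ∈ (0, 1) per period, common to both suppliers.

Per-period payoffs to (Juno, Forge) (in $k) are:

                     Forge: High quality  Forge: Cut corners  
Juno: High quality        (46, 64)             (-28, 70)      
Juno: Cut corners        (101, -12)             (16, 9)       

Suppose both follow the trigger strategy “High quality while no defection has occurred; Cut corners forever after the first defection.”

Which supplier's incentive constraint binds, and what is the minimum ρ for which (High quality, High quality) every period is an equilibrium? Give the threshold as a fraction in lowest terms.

Juno's threshold: (101−46)/(101−16) = 11/17.
Forge's threshold: (70−64)/(70−9) = 6/61.
11/17 > 6/61, so Juno binds and ρ* = 11/17.

Juno; ρ ≥ 11/17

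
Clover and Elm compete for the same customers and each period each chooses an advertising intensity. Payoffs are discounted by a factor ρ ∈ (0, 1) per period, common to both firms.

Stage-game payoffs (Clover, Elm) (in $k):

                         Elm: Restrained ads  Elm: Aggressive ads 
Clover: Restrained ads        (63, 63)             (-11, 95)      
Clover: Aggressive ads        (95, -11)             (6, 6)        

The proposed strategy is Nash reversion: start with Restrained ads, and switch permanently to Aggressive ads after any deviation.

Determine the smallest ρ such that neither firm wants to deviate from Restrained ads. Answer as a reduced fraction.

32/89

Cooperation forever yields 63 each period: 63/(1−ρ).
Deviating yields 95 once, then 6 forever: 95 + 6ρ/(1−ρ).
No profitable deviation requires 63/(1−ρ) ≥ 95 + 6ρ/(1−ρ).
Multiplying by (1−ρ): 63 ≥ 95(1−ρ) + 6ρ = 95 − 89ρ.
So 89ρ ≥ 32, i.e. ρ ≥ 32/89.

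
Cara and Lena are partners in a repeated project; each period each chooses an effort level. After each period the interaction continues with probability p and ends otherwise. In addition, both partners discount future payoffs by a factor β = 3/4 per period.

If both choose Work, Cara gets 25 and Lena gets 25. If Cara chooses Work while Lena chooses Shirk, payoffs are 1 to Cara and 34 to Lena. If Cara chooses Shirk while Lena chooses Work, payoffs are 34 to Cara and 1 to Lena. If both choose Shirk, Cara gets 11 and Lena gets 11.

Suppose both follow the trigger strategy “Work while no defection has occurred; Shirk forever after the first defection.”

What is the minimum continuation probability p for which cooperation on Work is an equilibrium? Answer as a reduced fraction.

12/23

With continuation probability p and discount β, the effective per-period discount factor is βp.
Grim-trigger IC: βp ≥ (34−25)/(34−11) = 9/23.
So p ≥ (9/23)/(3/4) = 12/23.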